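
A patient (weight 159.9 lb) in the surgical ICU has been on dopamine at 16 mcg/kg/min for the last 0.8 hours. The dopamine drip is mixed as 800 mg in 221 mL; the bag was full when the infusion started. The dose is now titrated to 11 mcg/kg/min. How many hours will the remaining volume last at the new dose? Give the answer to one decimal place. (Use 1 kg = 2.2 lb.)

15.5 hours

Initial rate:
Weight = 159.9 lb ÷ 2.2 lb/kg = 72.68182 kg
Dose = 16 mcg/kg/min × 72.68182 kg = 1162.909 mcg/min
1162.909 mcg/min × 60 min/hr = 69774.55 mcg/hr
Concentration = 800 mg ÷ 221 mL = 3.61991 mg/mL = 3619.91 mcg/mL
Rate = 69774.55 mcg/hr ÷ 3619.91 mcg/mL = 19.27522 mL/hr
Volume infused so far = 19.27522 mL/hr × 0.8 hr = 15.42017 mL
Volume remaining = 221 − 15.42017 = 205.5798 mL
New rate:
Dose = 11 mcg/kg/min × 72.68182 kg = 799.5 mcg/min
799.5 mcg/min × 60 min/hr = 47970 mcg/hr
Rate = 47970 mcg/hr ÷ 3619.91 mcg/mL = 13.25171 mL/hr
Time remaining = 205.5798 mL ÷ 13.25171 mL/hr = 15.51345 hr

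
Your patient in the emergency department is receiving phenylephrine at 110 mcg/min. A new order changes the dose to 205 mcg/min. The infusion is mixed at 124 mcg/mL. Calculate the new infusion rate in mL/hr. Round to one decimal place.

205 mcg/min × 60 min/hr = 12300 mcg/hr
Rate = 12300 mcg/hr ÷ 124 mcg/mL = 99.19355 mL/hr

99.2 mL/hr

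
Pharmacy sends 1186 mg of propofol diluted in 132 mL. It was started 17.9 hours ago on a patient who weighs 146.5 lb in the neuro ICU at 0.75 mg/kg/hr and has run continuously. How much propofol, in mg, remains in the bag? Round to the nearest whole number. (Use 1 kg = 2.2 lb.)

Weight = 146.5 lb ÷ 2.2 lb/kg = 66.59091 kg
Dose = 0.75 mg/kg/hr × 66.59091 kg = 49.94318 mg/hr
Concentration = 1186 mg ÷ 132 mL = 8.984848 mg/mL
Rate = 49.94318 mg/hr ÷ 8.984848 mg/mL = 5.5586 mL/hr
Volume infused = 5.5586 mL/hr × 17.9 hr = 99.49895 mL
Volume remaining = 132 − 99.49895 = 32.50105 mL
Drug remaining = 32.50105 mL × 8.984848 mg/mL = 292.017 mg

292 mg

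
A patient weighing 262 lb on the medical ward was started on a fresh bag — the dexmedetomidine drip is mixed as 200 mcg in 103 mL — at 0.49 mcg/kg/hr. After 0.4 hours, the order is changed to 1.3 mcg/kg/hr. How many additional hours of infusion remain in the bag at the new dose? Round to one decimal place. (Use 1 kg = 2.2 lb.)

Initial rate:
Weight = 262 lb ÷ 2.2 lb/kg = 119.0909 kg
Dose = 0.49 mcg/kg/hr × 119.0909 kg = 58.35455 mcg/hr
Concentration = 200 mcg ÷ 103 mL = 1.941748 mcg/mL
Rate = 58.35455 mcg/hr ÷ 1.941748 mcg/mL = 30.05259 mL/hr
Volume infused so far = 30.05259 mL/hr × 0.4 hr = 12.02104 mL
Volume remaining = 103 − 12.02104 = 90.97896 mL
New rate:
Dose = 1.3 mcg/kg/hr × 119.0909 kg = 154.8182 mcg/hr
Rate = 154.8182 mcg/hr ÷ 1.941748 mcg/mL = 79.73136 mL/hr
Time remaining = 90.97896 mL ÷ 79.73136 mL/hr = 1.141069 hr

1.1 hours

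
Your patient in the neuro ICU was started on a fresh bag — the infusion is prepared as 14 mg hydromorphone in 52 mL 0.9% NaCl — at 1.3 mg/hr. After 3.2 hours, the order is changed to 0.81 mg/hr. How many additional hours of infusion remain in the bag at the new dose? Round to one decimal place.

12.1 hours

Initial rate:
Concentration = 14 mg ÷ 52 mL = 0.2692308 mg/mL
Rate = 1.3 mg/hr ÷ 0.2692308 mg/mL = 4.828571 mL/hr
Volume infused so far = 4.828571 mL/hr × 3.2 hr = 15.45143 mL
Volume remaining = 52 − 15.45143 = 36.54857 mL
New rate:
Rate = 0.81 mg/hr ÷ 0.2692308 mg/mL = 3.008571 mL/hr
Time remaining = 36.54857 mL ÷ 3.008571 mL/hr = 12.14815 hr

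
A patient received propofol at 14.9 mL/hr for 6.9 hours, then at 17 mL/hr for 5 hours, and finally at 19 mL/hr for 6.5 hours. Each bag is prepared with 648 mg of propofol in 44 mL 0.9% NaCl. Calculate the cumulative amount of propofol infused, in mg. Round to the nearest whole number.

4585 mg

Concentration = 648 mg ÷ 44 mL = 14.72727 mg/mL
Stage 1: 14.9 mL/hr × 6.9 hr = 102.81 mL → 102.81 mL × 14.72727 mg/mL = 1514.111 mg
Stage 2: 17 mL/hr × 5 hr = 85 mL → 85 mL × 14.72727 mg/mL = 1251.818 mg
Stage 3: 19 mL/hr × 6.5 hr = 123.5 mL → 123.5 mL × 14.72727 mg/mL = 1818.818 mg
Total = 1514.111 + 1251.818 + 1818.818 = 4584.747 mg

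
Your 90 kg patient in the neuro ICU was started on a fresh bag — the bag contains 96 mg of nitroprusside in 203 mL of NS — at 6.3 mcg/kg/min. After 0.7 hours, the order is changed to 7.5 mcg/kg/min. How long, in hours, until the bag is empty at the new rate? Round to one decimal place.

Initial rate:
Dose = 6.3 mcg/kg/min × 90 kg = 567 mcg/min
567 mcg/min × 60 min/hr = 34020 mcg/hr
Concentration = 96 mg ÷ 203 mL = 0.4729064 mg/mL = 472.9064 mcg/mL
Rate = 34020 mcg/hr ÷ 472.9064 mcg/mL = 71.93812 mL/hr
Volume infused so far = 71.93812 mL/hr × 0.7 hr = 50.35669 mL
Volume remaining = 203 − 50.35669 = 152.6433 mL
New rate:
Dose = 7.5 mcg/kg/min × 90 kg = 675 mcg/min
675 mcg/min × 60 min/hr = 40500 mcg/hr
Rate = 40500 mcg/hr ÷ 472.9064 mcg/mL = 85.64062 mL/hr
Time remaining = 152.6433 mL ÷ 85.64062 mL/hr = 1.78237 hr

1.8 hours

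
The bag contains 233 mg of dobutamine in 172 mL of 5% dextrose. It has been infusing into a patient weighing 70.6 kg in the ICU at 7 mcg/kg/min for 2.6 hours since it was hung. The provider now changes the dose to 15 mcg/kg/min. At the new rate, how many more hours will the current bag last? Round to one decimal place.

2.5 hours

Initial rate:
Dose = 7 mcg/kg/min × 70.6 kg = 494.2 mcg/min
494.2 mcg/min × 60 min/hr = 29652 mcg/hr
Concentration = 233 mg ÷ 172 mL = 1.354651 mg/mL = 1354.651 mcg/mL
Rate = 29652 mcg/hr ÷ 1354.651 mcg/mL = 21.88903 mL/hr
Volume infused so far = 21.88903 mL/hr × 2.6 hr = 56.91148 mL
Volume remaining = 172 − 56.91148 = 115.0885 mL
New rate:
Dose = 15 mcg/kg/min × 70.6 kg = 1059 mcg/min
1059 mcg/min × 60 min/hr = 63540 mcg/hr
Rate = 63540 mcg/hr ÷ 1354.651 mcg/mL = 46.90506 mL/hr
Time remaining = 115.0885 mL ÷ 46.90506 mL/hr = 2.453648 hr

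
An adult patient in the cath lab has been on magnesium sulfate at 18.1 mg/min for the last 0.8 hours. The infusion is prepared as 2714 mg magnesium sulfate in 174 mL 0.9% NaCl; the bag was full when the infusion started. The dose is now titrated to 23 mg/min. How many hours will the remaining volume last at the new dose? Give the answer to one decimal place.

Initial rate:
18.1 mg/min × 60 min/hr = 1086 mg/hr
Concentration = 2714 mg ÷ 174 mL = 15.5977 mg/mL
Rate = 1086 mg/hr ÷ 15.5977 mg/mL = 69.62564 mL/hr
Volume infused so far = 69.62564 mL/hr × 0.8 hr = 55.70052 mL
Volume remaining = 174 − 55.70052 = 118.2995 mL
New rate:
23 mg/min × 60 min/hr = 1380 mg/hr
Rate = 1380 mg/hr ÷ 15.5977 mg/mL = 88.47458 mL/hr
Time remaining = 118.2995 mL ÷ 88.47458 mL/hr = 1.337101 hr

1.3 hours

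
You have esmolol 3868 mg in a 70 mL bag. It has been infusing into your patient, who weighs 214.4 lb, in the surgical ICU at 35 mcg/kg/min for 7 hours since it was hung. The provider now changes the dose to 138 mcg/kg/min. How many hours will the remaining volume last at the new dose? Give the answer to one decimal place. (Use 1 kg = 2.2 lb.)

Initial rate:
Weight = 214.4 lb ÷ 2.2 lb/kg = 97.45455 kg
Dose = 35 mcg/kg/min × 97.45455 kg = 3410.909 mcg/min
3410.909 mcg/min × 60 min/hr = 204654.5 mcg/hr
Concentration = 3868 mg ÷ 70 mL = 55.25714 mg/mL = 55257.14 mcg/mL
Rate = 204654.5 mcg/hr ÷ 55257.14 mcg/mL = 3.703676 mL/hr
Volume infused so far = 3.703676 mL/hr × 7 hr = 25.92573 mL
Volume remaining = 70 − 25.92573 = 44.07427 mL
New rate:
Dose = 138 mcg/kg/min × 97.45455 kg = 13448.73 mcg/min
13448.73 mcg/min × 60 min/hr = 806923.6 mcg/hr
Rate = 806923.6 mcg/hr ÷ 55257.14 mcg/mL = 14.60306 mL/hr
Time remaining = 44.07427 mL ÷ 14.60306 mL/hr = 3.018152 hr

3.0 hours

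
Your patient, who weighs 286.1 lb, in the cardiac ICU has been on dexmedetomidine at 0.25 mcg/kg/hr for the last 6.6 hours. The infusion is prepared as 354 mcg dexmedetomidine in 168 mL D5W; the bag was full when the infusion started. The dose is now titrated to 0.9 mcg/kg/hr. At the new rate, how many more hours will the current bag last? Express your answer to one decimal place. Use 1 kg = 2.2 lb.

Initial rate:
Weight = 286.1 lb ÷ 2.2 lb/kg = 130.0455 kg
Dose = 0.25 mcg/kg/hr × 130.0455 kg = 32.51136 mcg/hr
Concentration = 354 mcg ÷ 168 mL = 2.107143 mcg/mL
Rate = 32.51136 mcg/hr ÷ 2.107143 mcg/mL = 15.42912 mL/hr
Volume infused so far = 15.42912 mL/hr × 6.6 hr = 101.8322 mL
Volume remaining = 168 − 101.8322 = 66.1678 mL
New rate:
Dose = 0.9 mcg/kg/hr × 130.0455 kg = 117.0409 mcg/hr
Rate = 117.0409 mcg/hr ÷ 2.107143 mcg/mL = 55.54484 mL/hr
Time remaining = 66.1678 mL ÷ 55.54484 mL/hr = 1.19125 hr

1.2 hours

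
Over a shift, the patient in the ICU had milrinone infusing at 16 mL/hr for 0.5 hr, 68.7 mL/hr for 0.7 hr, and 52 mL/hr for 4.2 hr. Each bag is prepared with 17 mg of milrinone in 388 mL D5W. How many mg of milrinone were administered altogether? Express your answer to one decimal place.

12.0 mg

Concentration = 17 mg ÷ 388 mL = 0.04381443 mg/mL
Stage 1: 16 mL/hr × 0.5 hr = 8 mL → 8 mL × 0.04381443 mg/mL = 0.3505155 mg
Stage 2: 68.7 mL/hr × 0.7 hr = 48.09 mL → 48.09 mL × 0.04381443 mg/mL = 2.107036 mg
Stage 3: 52 mL/hr × 4.2 hr = 218.4 mL → 218.4 mL × 0.04381443 mg/mL = 9.569072 mg
Total = 0.3505155 + 2.107036 + 9.569072 = 12.02662 mg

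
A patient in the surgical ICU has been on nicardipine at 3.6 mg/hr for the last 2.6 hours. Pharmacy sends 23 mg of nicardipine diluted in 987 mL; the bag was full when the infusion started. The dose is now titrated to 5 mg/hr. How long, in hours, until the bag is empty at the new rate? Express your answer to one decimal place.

Initial rate:
Concentration = 23 mg ÷ 987 mL = 0.02330294 mg/mL
Rate = 3.6 mg/hr ÷ 0.02330294 mg/mL = 154.487 mL/hr
Volume infused so far = 154.487 mL/hr × 2.6 hr = 401.6661 mL
Volume remaining = 987 − 401.6661 = 585.3339 mL
New rate:
Rate = 5 mg/hr ÷ 0.02330294 mg/mL = 214.5652 mL/hr
Time remaining = 585.3339 mL ÷ 214.5652 mL/hr = 2.728 hr

2.7 hours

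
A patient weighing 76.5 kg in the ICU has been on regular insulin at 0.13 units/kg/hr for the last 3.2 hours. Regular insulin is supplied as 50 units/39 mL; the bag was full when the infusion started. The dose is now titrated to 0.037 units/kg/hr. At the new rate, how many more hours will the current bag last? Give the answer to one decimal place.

6.4 hours

Initial rate:
Dose = 0.13 units/kg/hr × 76.5 kg = 9.945 units/hr
Concentration = 50 units ÷ 39 mL = 1.282051 units/mL
Rate = 9.945 units/hr ÷ 1.282051 units/mL = 7.7571 mL/hr
Volume infused so far = 7.7571 mL/hr × 3.2 hr = 24.82272 mL
Volume remaining = 39 − 24.82272 = 14.17728 mL
New rate:
Dose = 0.037 units/kg/hr × 76.5 kg = 2.8305 units/hr
Rate = 2.8305 units/hr ÷ 1.282051 units/mL = 2.20779 mL/hr
Time remaining = 14.17728 mL ÷ 2.20779 mL/hr = 6.42148 hr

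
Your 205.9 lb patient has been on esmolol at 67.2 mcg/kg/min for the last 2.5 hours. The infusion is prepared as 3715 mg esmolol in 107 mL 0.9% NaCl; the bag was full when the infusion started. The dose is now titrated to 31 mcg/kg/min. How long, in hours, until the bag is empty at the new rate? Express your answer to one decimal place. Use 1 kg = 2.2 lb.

15.9 hours

Initial rate:
Weight = 205.9 lb ÷ 2.2 lb/kg = 93.59091 kg
Dose = 67.2 mcg/kg/min × 93.59091 kg = 6289.309 mcg/min
6289.309 mcg/min × 60 min/hr = 377358.5 mcg/hr
Concentration = 3715 mg ÷ 107 mL = 34.71963 mg/mL = 34719.63 mcg/mL
Rate = 377358.5 mcg/hr ÷ 34719.63 mcg/mL = 10.86874 mL/hr
Volume infused so far = 10.86874 mL/hr × 2.5 hr = 27.17185 mL
Volume remaining = 107 − 27.17185 = 79.82815 mL
New rate:
Dose = 31 mcg/kg/min × 93.59091 kg = 2901.318 mcg/min
2901.318 mcg/min × 60 min/hr = 174079.1 mcg/hr
Rate = 174079.1 mcg/hr ÷ 34719.63 mcg/mL = 5.013853 mL/hr
Time remaining = 79.82815 mL ÷ 5.013853 mL/hr = 15.92152 hr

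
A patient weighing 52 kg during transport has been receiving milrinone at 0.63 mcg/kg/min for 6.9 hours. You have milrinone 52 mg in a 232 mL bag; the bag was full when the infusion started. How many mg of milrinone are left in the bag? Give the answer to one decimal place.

38.4 mg

Dose = 0.63 mcg/kg/min × 52 kg = 32.76 mcg/min
32.76 mcg/min × 60 min/hr = 1965.6 mcg/hr
Concentration = 52 mg ÷ 232 mL = 0.2241379 mg/mL = 224.1379 mcg/mL
Rate = 1965.6 mcg/hr ÷ 224.1379 mcg/mL = 8.7696 mL/hr
Volume infused = 8.7696 mL/hr × 6.9 hr = 60.51024 mL
Volume remaining = 232 − 60.51024 = 171.4898 mL
Drug remaining = 171.4898 mL × 224.1379 mcg/mL = 38437.36 mcg = 38.43736 mg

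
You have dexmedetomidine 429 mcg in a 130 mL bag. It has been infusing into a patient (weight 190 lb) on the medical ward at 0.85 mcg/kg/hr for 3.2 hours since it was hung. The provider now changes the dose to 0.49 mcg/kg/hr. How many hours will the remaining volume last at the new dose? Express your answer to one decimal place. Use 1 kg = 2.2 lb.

4.6 hours

Initial rate:
Weight = 190 lb ÷ 2.2 lb/kg = 86.36364 kg
Dose = 0.85 mcg/kg/hr × 86.36364 kg = 73.40909 mcg/hr
Concentration = 429 mcg ÷ 130 mL = 3.3 mcg/mL
Rate = 73.40909 mcg/hr ÷ 3.3 mcg/mL = 22.24518 mL/hr
Volume infused so far = 22.24518 mL/hr × 3.2 hr = 71.18457 mL
Volume remaining = 130 − 71.18457 = 58.81543 mL
New rate:
Dose = 0.49 mcg/kg/hr × 86.36364 kg = 42.31818 mcg/hr
Rate = 42.31818 mcg/hr ÷ 3.3 mcg/mL = 12.82369 mL/hr
Time remaining = 58.81543 mL ÷ 12.82369 mL/hr = 4.586466 hr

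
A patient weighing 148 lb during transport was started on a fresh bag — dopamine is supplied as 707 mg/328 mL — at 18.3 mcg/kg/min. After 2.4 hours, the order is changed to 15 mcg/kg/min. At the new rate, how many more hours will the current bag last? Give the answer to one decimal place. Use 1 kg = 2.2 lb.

Initial rate:
Weight = 148 lb ÷ 2.2 lb/kg = 67.27273 kg
Dose = 18.3 mcg/kg/min × 67.27273 kg = 1231.091 mcg/min
1231.091 mcg/min × 60 min/hr = 73865.45 mcg/hr
Concentration = 707 mg ÷ 328 mL = 2.155488 mg/mL = 2155.488 mcg/mL
Rate = 73865.45 mcg/hr ÷ 2155.488 mcg/mL = 34.26856 mL/hr
Volume infused so far = 34.26856 mL/hr × 2.4 hr = 82.24453 mL
Volume remaining = 328 − 82.24453 = 245.7555 mL
New rate:
Dose = 15 mcg/kg/min × 67.27273 kg = 1009.091 mcg/min
1009.091 mcg/min × 60 min/hr = 60545.45 mcg/hr
Rate = 60545.45 mcg/hr ÷ 2155.488 mcg/mL = 28.08898 mL/hr
Time remaining = 245.7555 mL ÷ 28.08898 mL/hr = 8.749177 hr

8.7 hours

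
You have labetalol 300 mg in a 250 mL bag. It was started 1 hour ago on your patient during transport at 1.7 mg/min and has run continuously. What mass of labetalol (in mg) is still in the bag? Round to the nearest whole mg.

198 mg

1.7 mg/min × 60 min/hr = 102 mg/hr
Concentration = 300 mg ÷ 250 mL = 1.2 mg/mL
Rate = 102 mg/hr ÷ 1.2 mg/mL = 85 mL/hr
Volume infused = 85 mL/hr × 1 hr = 85 mL
Volume remaining = 250 − 85 = 165 mL
Drug remaining = 165 mL × 1.2 mg/mL = 198 mg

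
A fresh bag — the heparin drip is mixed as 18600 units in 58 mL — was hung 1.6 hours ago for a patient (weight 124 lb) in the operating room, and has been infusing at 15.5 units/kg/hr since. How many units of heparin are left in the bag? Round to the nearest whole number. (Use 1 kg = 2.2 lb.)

Weight = 124 lb ÷ 2.2 lb/kg = 56.36364 kg
Dose = 15.5 units/kg/hr × 56.36364 kg = 873.6364 units/hr
Concentration = 18600 units ÷ 58 mL = 320.6897 units/mL
Rate = 873.6364 units/hr ÷ 320.6897 units/mL = 2.724242 mL/hr
Volume infused = 2.724242 mL/hr × 1.6 hr = 4.358788 mL
Volume remaining = 58 − 4.358788 = 53.64121 mL
Drug remaining = 53.64121 mL × 320.6897 units/mL = 17202.18 units

17202 units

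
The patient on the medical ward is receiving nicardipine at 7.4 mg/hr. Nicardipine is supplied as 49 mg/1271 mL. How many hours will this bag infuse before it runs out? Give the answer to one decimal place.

6.6 hours

Concentration = 49 mg ÷ 1271 mL = 0.03855232 mg/mL
Rate = 7.4 mg/hr ÷ 0.03855232 mg/mL = 191.9469 mL/hr
Duration = 1271 mL ÷ 191.9469 mL/hr = 6.621622 hr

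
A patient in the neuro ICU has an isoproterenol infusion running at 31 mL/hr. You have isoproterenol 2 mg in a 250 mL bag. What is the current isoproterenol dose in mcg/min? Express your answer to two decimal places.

Concentration = 2 mg ÷ 250 mL = 0.008 mg/mL = 8 mcg/mL
Drug rate = 31 mL/hr × 8 mcg/mL = 248 mcg/hr
248 mcg/hr ÷ 60 min/hr = 4.133333 mcg/min

4.13 mcg/min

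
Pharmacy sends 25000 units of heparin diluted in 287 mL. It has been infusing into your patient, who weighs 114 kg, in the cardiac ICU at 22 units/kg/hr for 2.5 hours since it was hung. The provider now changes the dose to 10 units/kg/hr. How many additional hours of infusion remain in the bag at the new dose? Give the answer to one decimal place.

Initial rate:
Dose = 22 units/kg/hr × 114 kg = 2508 units/hr
Concentration = 25000 units ÷ 287 mL = 87.10801 units/mL
Rate = 2508 units/hr ÷ 87.10801 units/mL = 28.79184 mL/hr
Volume infused so far = 28.79184 mL/hr × 2.5 hr = 71.9796 mL
Volume remaining = 287 − 71.9796 = 215.0204 mL
New rate:
Dose = 10 units/kg/hr × 114 kg = 1140 units/hr
Rate = 1140 units/hr ÷ 87.10801 units/mL = 13.0872 mL/hr
Time remaining = 215.0204 mL ÷ 13.0872 mL/hr = 16.42982 hr

16.4 hours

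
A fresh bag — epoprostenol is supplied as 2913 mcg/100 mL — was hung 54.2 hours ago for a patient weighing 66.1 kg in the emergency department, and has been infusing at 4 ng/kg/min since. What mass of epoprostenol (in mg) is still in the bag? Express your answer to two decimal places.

2.05 mg

Dose = 4 ng/kg/min × 66.1 kg = 264.4 ng/min
264.4 ng/min × 60 min/hr = 15864 ng/hr
Concentration = 2913 mcg ÷ 100 mL = 29.13 mcg/mL = 29130 ng/mL
Rate = 15864 ng/hr ÷ 29130 ng/mL = 0.5445932 mL/hr
Volume infused = 0.5445932 mL/hr × 54.2 hr = 29.51695 mL
Volume remaining = 100 − 29.51695 = 70.48305 mL
Drug remaining = 70.48305 mL × 29130 ng/mL = 2053171 ng = 2.053171 mg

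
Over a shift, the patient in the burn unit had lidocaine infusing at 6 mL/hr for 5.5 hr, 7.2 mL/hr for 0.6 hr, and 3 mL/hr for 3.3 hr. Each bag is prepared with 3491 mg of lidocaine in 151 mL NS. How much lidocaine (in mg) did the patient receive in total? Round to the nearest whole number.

1092 mg

Concentration = 3491 mg ÷ 151 mL = 23.11921 mg/mL
Stage 1: 6 mL/hr × 5.5 hr = 33 mL → 33 mL × 23.11921 mg/mL = 762.9338 mg
Stage 2: 7.2 mL/hr × 0.6 hr = 4.32 mL → 4.32 mL × 23.11921 mg/mL = 99.87497 mg
Stage 3: 3 mL/hr × 3.3 hr = 9.9 mL → 9.9 mL × 23.11921 mg/mL = 228.8801 mg
Total = 762.9338 + 99.87497 + 228.8801 = 1091.689 mg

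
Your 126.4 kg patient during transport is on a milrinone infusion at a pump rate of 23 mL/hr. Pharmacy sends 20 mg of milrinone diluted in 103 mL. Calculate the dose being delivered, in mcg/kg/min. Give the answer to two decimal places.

0.59 mcg/kg/min

Concentration = 20 mg ÷ 103 mL = 0.1941748 mg/mL = 194.1748 mcg/mL
Drug rate = 23 mL/hr × 194.1748 mcg/mL = 4466.019 mcg/hr
4466.019 mcg/hr ÷ 60 min/hr = 74.43366 mcg/min
74.43366 mcg/min ÷ 126.4 kg = 0.5888739 mcg/kg/min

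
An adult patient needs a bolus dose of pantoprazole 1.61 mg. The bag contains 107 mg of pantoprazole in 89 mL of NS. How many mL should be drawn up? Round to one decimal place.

1.3 mL

Concentration = 107 mg ÷ 89 mL = 1.202247 mg/mL
Volume = 1.61 mg ÷ 1.202247 mg/mL = 1.339159 mL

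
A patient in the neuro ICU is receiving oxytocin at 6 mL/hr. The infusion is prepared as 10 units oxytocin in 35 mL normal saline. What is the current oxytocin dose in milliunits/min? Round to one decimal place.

Concentration = 10 units ÷ 35 mL = 0.2857143 units/mL = 285.7143 milliunits/mL
Drug rate = 6 mL/hr × 285.7143 milliunits/mL = 1714.286 milliunits/hr
1714.286 milliunits/hr ÷ 60 min/hr = 28.57143 milliunits/min

28.6 milliunits/min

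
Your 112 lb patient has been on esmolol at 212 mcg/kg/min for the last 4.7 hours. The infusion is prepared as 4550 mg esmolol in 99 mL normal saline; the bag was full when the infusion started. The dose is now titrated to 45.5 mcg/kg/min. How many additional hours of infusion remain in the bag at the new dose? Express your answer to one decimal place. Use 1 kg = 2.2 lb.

Initial rate:
Weight = 112 lb ÷ 2.2 lb/kg = 50.90909 kg
Dose = 212 mcg/kg/min × 50.90909 kg = 10792.73 mcg/min
10792.73 mcg/min × 60 min/hr = 647563.6 mcg/hr
Concentration = 4550 mg ÷ 99 mL = 45.9596 mg/mL = 45959.6 mcg/mL
Rate = 647563.6 mcg/hr ÷ 45959.6 mcg/mL = 14.08985 mL/hr
Volume infused so far = 14.08985 mL/hr × 4.7 hr = 66.22228 mL
Volume remaining = 99 − 66.22228 = 32.77772 mL
New rate:
Dose = 45.5 mcg/kg/min × 50.90909 kg = 2316.364 mcg/min
2316.364 mcg/min × 60 min/hr = 138981.8 mcg/hr
Rate = 138981.8 mcg/hr ÷ 45959.6 mcg/mL = 3.024 mL/hr
Time remaining = 32.77772 mL ÷ 3.024 mL/hr = 10.83919 hr

10.8 hours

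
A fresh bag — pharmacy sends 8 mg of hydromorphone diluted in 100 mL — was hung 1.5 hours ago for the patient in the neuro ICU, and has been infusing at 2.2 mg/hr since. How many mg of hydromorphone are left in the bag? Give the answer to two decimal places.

4.70 mg

Concentration = 8 mg ÷ 100 mL = 0.08 mg/mL
Rate = 2.2 mg/hr ÷ 0.08 mg/mL = 27.5 mL/hr
Volume infused = 27.5 mL/hr × 1.5 hr = 41.25 mL
Volume remaining = 100 − 41.25 = 58.75 mL
Drug remaining = 58.75 mL × 0.08 mg/mL = 4.7 mg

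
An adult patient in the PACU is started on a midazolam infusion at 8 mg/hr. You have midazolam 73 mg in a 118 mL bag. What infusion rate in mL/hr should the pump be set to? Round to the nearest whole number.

13 mL/hr

Concentration = 73 mg ÷ 118 mL = 0.6186441 mg/mL
Rate = 8 mg/hr ÷ 0.6186441 mg/mL = 12.93151 mL/hr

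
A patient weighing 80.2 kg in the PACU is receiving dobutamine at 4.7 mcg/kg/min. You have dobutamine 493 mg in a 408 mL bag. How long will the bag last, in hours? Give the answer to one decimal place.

21.8 hours

Dose = 4.7 mcg/kg/min × 80.2 kg = 376.94 mcg/min
376.94 mcg/min × 60 min/hr = 22616.4 mcg/hr
Concentration = 493 mg ÷ 408 mL = 1.208333 mg/mL = 1208.333 mcg/mL
Rate = 22616.4 mcg/hr ÷ 1208.333 mcg/mL = 18.71702 mL/hr
Duration = 408 mL ÷ 18.71702 mL/hr = 21.79834 hr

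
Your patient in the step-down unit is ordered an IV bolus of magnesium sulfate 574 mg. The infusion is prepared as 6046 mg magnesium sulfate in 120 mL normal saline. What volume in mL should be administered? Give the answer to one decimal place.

11.4 mL

Concentration = 6046 mg ÷ 120 mL = 50.38333 mg/mL
Volume = 574 mg ÷ 50.38333 mg/mL = 11.39266 mL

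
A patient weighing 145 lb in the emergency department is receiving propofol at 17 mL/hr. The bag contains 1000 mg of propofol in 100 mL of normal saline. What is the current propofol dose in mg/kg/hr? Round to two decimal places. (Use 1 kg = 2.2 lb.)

Weight = 145 lb ÷ 2.2 lb/kg = 65.90909 kg
Concentration = 1000 mg ÷ 100 mL = 10 mg/mL
Drug rate = 17 mL/hr × 10 mg/mL = 170 mg/hr
170 mg/hr ÷ 65.90909 kg = 2.57931 mg/kg/hr

2.58 mg/kg/hr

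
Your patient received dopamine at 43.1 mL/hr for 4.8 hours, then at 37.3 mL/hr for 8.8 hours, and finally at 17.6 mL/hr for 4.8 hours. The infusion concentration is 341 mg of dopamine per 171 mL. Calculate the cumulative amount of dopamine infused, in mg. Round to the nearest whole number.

Concentration = 341 mg ÷ 171 mL = 1.994152 mg/mL
Stage 1: 43.1 mL/hr × 4.8 hr = 206.88 mL → 206.88 mL × 1.994152 mg/mL = 412.5502 mg
Stage 2: 37.3 mL/hr × 8.8 hr = 328.24 mL → 328.24 mL × 1.994152 mg/mL = 654.5605 mg
Stage 3: 17.6 mL/hr × 4.8 hr = 84.48 mL → 84.48 mL × 1.994152 mg/mL = 168.466 mg
Total = 412.5502 + 654.5605 + 168.466 = 1235.577 mg

1236 mg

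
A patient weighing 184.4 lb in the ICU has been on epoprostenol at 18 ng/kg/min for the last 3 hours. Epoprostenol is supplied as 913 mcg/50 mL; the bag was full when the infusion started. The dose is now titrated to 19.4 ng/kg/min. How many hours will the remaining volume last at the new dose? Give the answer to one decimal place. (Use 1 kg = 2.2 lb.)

Initial rate:
Weight = 184.4 lb ÷ 2.2 lb/kg = 83.81818 kg
Dose = 18 ng/kg/min × 83.81818 kg = 1508.727 ng/min
1508.727 ng/min × 60 min/hr = 90523.64 ng/hr
Concentration = 913 mcg ÷ 50 mL = 18.26 mcg/mL = 18260 ng/mL
Rate = 90523.64 ng/hr ÷ 18260 ng/mL = 4.957483 mL/hr
Volume infused so far = 4.957483 mL/hr × 3 hr = 14.87245 mL
Volume remaining = 50 − 14.87245 = 35.12755 mL
New rate:
Dose = 19.4 ng/kg/min × 83.81818 kg = 1626.073 ng/min
1626.073 ng/min × 60 min/hr = 97564.36 ng/hr
Rate = 97564.36 ng/hr ÷ 18260 ng/mL = 5.343065 mL/hr
Time remaining = 35.12755 mL ÷ 5.343065 mL/hr = 6.57442 hr

6.6 hours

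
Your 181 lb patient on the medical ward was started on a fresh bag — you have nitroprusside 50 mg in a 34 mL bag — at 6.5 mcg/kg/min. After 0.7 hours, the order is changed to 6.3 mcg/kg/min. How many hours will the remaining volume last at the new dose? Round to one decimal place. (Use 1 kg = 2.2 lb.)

Initial rate:
Weight = 181 lb ÷ 2.2 lb/kg = 82.27273 kg
Dose = 6.5 mcg/kg/min × 82.27273 kg = 534.7727 mcg/min
534.7727 mcg/min × 60 min/hr = 32086.36 mcg/hr
Concentration = 50 mg ÷ 34 mL = 1.470588 mg/mL = 1470.588 mcg/mL
Rate = 32086.36 mcg/hr ÷ 1470.588 mcg/mL = 21.81873 mL/hr
Volume infused so far = 21.81873 mL/hr × 0.7 hr = 15.27311 mL
Volume remaining = 34 − 15.27311 = 18.72689 mL
New rate:
Dose = 6.3 mcg/kg/min × 82.27273 kg = 518.3182 mcg/min
518.3182 mcg/min × 60 min/hr = 31099.09 mcg/hr
Rate = 31099.09 mcg/hr ÷ 1470.588 mcg/mL = 21.14738 mL/hr
Time remaining = 18.72689 mL ÷ 21.14738 mL/hr = 0.8855418 hr

0.9 hours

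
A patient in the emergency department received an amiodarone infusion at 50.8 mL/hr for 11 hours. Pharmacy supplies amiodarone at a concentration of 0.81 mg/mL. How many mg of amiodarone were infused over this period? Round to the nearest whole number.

453 mg

Drug rate = 50.8 mL/hr × 0.81 mg/mL = 41.148 mg/hr
Total = 41.148 mg/hr × 11 hr = 452.628 mg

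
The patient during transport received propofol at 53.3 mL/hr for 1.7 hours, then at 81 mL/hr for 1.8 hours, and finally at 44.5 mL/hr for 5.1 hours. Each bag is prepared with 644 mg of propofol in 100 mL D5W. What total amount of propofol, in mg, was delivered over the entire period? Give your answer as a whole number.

Concentration = 644 mg ÷ 100 mL = 6.44 mg/mL
Stage 1: 53.3 mL/hr × 1.7 hr = 90.61 mL → 90.61 mL × 6.44 mg/mL = 583.5284 mg
Stage 2: 81 mL/hr × 1.8 hr = 145.8 mL → 145.8 mL × 6.44 mg/mL = 938.952 mg
Stage 3: 44.5 mL/hr × 5.1 hr = 226.95 mL → 226.95 mL × 6.44 mg/mL = 1461.558 mg
Total = 583.5284 + 938.952 + 1461.558 = 2984.038 mg

2984 mg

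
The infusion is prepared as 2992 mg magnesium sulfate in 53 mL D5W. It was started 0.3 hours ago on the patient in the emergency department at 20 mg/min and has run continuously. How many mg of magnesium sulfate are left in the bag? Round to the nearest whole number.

20 mg/min × 60 min/hr = 1200 mg/hr
Concentration = 2992 mg ÷ 53 mL = 56.45283 mg/mL
Rate = 1200 mg/hr ÷ 56.45283 mg/mL = 21.25668 mL/hr
Volume infused = 21.25668 mL/hr × 0.3 hr = 6.377005 mL
Volume remaining = 53 − 6.377005 = 46.62299 mL
Drug remaining = 46.62299 mL × 56.45283 mg/mL = 2632 mg

2632 mg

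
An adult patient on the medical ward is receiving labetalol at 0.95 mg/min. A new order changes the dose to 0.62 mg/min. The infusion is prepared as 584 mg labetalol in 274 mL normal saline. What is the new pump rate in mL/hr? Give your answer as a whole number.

0.62 mg/min × 60 min/hr = 37.2 mg/hr
Concentration = 584 mg ÷ 274 mL = 2.131387 mg/mL
Rate = 37.2 mg/hr ÷ 2.131387 mg/mL = 17.45342 mL/hr

17 mL/hr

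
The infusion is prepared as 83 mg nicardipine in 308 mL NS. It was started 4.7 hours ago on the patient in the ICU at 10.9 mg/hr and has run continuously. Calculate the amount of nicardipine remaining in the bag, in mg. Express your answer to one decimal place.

Concentration = 83 mg ÷ 308 mL = 0.2694805 mg/mL
Rate = 10.9 mg/hr ÷ 0.2694805 mg/mL = 40.44819 mL/hr
Volume infused = 40.44819 mL/hr × 4.7 hr = 190.1065 mL
Volume remaining = 308 − 190.1065 = 117.8935 mL
Drug remaining = 117.8935 mL × 0.2694805 mg/mL = 31.77 mg

31.8 mg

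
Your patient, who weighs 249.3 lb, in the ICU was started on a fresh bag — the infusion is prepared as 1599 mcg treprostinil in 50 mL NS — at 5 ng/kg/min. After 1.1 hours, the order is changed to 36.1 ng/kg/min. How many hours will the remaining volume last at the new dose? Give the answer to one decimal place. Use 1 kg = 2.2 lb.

6.4 hours

Initial rate:
Weight = 249.3 lb ÷ 2.2 lb/kg = 113.3182 kg
Dose = 5 ng/kg/min × 113.3182 kg = 566.5909 ng/min
566.5909 ng/min × 60 min/hr = 33995.45 ng/hr
Concentration = 1599 mcg ÷ 50 mL = 31.98 mcg/mL = 31980 ng/mL
Rate = 33995.45 ng/hr ÷ 31980 ng/mL = 1.063022 mL/hr
Volume infused so far = 1.063022 mL/hr × 1.1 hr = 1.169325 mL
Volume remaining = 50 − 1.169325 = 48.83068 mL
New rate:
Dose = 36.1 ng/kg/min × 113.3182 kg = 4090.786 ng/min
4090.786 ng/min × 60 min/hr = 245447.2 ng/hr
Rate = 245447.2 ng/hr ÷ 31980 ng/mL = 7.675021 mL/hr
Time remaining = 48.83068 mL ÷ 7.675021 mL/hr = 6.362285 hr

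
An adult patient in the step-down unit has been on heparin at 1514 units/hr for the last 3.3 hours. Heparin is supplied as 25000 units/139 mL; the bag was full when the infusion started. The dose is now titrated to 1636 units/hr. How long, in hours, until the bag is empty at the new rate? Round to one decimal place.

Initial rate:
Concentration = 25000 units ÷ 139 mL = 179.8561 units/mL
Rate = 1514 units/hr ÷ 179.8561 units/mL = 8.41784 mL/hr
Volume infused so far = 8.41784 mL/hr × 3.3 hr = 27.77887 mL
Volume remaining = 139 − 27.77887 = 111.2211 mL
New rate:
Rate = 1636 units/hr ÷ 179.8561 units/mL = 9.09616 mL/hr
Time remaining = 111.2211 mL ÷ 9.09616 mL/hr = 12.22726 hr

12.2 hours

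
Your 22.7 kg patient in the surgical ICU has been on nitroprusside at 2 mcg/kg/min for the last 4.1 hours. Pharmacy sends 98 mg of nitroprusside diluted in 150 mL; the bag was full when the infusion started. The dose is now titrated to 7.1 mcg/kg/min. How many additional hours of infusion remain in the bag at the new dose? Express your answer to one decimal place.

Initial rate:
Dose = 2 mcg/kg/min × 22.7 kg = 45.4 mcg/min
45.4 mcg/min × 60 min/hr = 2724 mcg/hr
Concentration = 98 mg ÷ 150 mL = 0.6533333 mg/mL = 653.3333 mcg/mL
Rate = 2724 mcg/hr ÷ 653.3333 mcg/mL = 4.169388 mL/hr
Volume infused so far = 4.169388 mL/hr × 4.1 hr = 17.09449 mL
Volume remaining = 150 − 17.09449 = 132.9055 mL
New rate:
Dose = 7.1 mcg/kg/min × 22.7 kg = 161.17 mcg/min
161.17 mcg/min × 60 min/hr = 9670.2 mcg/hr
Rate = 9670.2 mcg/hr ÷ 653.3333 mcg/mL = 14.80133 mL/hr
Time remaining = 132.9055 mL ÷ 14.80133 mL/hr = 8.979297 hr

9.0 hours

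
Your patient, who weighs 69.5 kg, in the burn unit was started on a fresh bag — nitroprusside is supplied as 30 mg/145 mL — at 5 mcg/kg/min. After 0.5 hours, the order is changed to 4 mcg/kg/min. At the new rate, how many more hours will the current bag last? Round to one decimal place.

Initial rate:
Dose = 5 mcg/kg/min × 69.5 kg = 347.5 mcg/min
347.5 mcg/min × 60 min/hr = 20850 mcg/hr
Concentration = 30 mg ÷ 145 mL = 0.2068966 mg/mL = 206.8966 mcg/mL
Rate = 20850 mcg/hr ÷ 206.8966 mcg/mL = 100.775 mL/hr
Volume infused so far = 100.775 mL/hr × 0.5 hr = 50.3875 mL
Volume remaining = 145 − 50.3875 = 94.6125 mL
New rate:
Dose = 4 mcg/kg/min × 69.5 kg = 278 mcg/min
278 mcg/min × 60 min/hr = 16680 mcg/hr
Rate = 16680 mcg/hr ÷ 206.8966 mcg/mL = 80.62 mL/hr
Time remaining = 94.6125 mL ÷ 80.62 mL/hr = 1.173561 hr

1.2 hours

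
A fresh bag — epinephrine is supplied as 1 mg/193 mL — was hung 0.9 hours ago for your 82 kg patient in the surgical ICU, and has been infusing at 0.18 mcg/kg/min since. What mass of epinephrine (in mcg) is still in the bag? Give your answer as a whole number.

Dose = 0.18 mcg/kg/min × 82 kg = 14.76 mcg/min
14.76 mcg/min × 60 min/hr = 885.6 mcg/hr
Concentration = 1 mg ÷ 193 mL = 0.005181347 mg/mL = 5.181347 mcg/mL
Rate = 885.6 mcg/hr ÷ 5.181347 mcg/mL = 170.9208 mL/hr
Volume infused = 170.9208 mL/hr × 0.9 hr = 153.8287 mL
Volume remaining = 193 − 153.8287 = 39.17128 mL
Drug remaining = 39.17128 mL × 5.181347 mcg/mL = 202.96 mcg

203 mcg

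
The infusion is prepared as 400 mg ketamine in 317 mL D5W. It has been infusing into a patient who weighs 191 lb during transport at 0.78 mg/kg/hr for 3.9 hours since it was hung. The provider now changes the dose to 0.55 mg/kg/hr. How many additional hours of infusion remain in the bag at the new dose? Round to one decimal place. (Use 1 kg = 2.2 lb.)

Initial rate:
Weight = 191 lb ÷ 2.2 lb/kg = 86.81818 kg
Dose = 0.78 mg/kg/hr × 86.81818 kg = 67.71818 mg/hr
Concentration = 400 mg ÷ 317 mL = 1.26183 mg/mL
Rate = 67.71818 mg/hr ÷ 1.26183 mg/mL = 53.66666 mL/hr
Volume infused so far = 53.66666 mL/hr × 3.9 hr = 209.3 mL
Volume remaining = 317 − 209.3 = 107.7 mL
New rate:
Dose = 0.55 mg/kg/hr × 86.81818 kg = 47.75 mg/hr
Rate = 47.75 mg/hr ÷ 1.26183 mg/mL = 37.84188 mL/hr
Time remaining = 107.7 mL ÷ 37.84188 mL/hr = 2.846054 hr

2.8 hours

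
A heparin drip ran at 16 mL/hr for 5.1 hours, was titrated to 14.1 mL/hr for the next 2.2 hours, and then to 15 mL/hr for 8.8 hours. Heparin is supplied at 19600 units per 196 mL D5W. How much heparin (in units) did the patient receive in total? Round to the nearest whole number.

Concentration = 19600 units ÷ 196 mL = 100 units/mL
Stage 1: 16 mL/hr × 5.1 hr = 81.6 mL → 81.6 mL × 100 units/mL = 8160 units
Stage 2: 14.1 mL/hr × 2.2 hr = 31.02 mL → 31.02 mL × 100 units/mL = 3102 units
Stage 3: 15 mL/hr × 8.8 hr = 132 mL → 132 mL × 100 units/mL = 13200 units
Total = 8160 + 3102 + 13200 = 24462 units

24462 units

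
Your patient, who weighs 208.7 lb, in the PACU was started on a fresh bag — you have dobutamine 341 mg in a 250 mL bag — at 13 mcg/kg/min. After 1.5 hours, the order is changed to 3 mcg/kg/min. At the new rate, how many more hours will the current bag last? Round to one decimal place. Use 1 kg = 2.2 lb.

13.5 hours

Initial rate:
Weight = 208.7 lb ÷ 2.2 lb/kg = 94.86364 kg
Dose = 13 mcg/kg/min × 94.86364 kg = 1233.227 mcg/min
1233.227 mcg/min × 60 min/hr = 73993.64 mcg/hr
Concentration = 341 mg ÷ 250 mL = 1.364 mg/mL = 1364 mcg/mL
Rate = 73993.64 mcg/hr ÷ 1364 mcg/mL = 54.24753 mL/hr
Volume infused so far = 54.24753 mL/hr × 1.5 hr = 81.3713 mL
Volume remaining = 250 − 81.3713 = 168.6287 mL
New rate:
Dose = 3 mcg/kg/min × 94.86364 kg = 284.5909 mcg/min
284.5909 mcg/min × 60 min/hr = 17075.45 mcg/hr
Rate = 17075.45 mcg/hr ÷ 1364 mcg/mL = 12.51866 mL/hr
Time remaining = 168.6287 mL ÷ 12.51866 mL/hr = 13.47019 hr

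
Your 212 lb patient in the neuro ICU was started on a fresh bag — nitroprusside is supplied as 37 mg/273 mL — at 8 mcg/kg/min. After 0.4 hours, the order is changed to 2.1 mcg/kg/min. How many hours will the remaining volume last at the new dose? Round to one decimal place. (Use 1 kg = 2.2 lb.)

Initial rate:
Weight = 212 lb ÷ 2.2 lb/kg = 96.36364 kg
Dose = 8 mcg/kg/min × 96.36364 kg = 770.9091 mcg/min
770.9091 mcg/min × 60 min/hr = 46254.55 mcg/hr
Concentration = 37 mg ÷ 273 mL = 0.1355311 mg/mL = 135.5311 mcg/mL
Rate = 46254.55 mcg/hr ÷ 135.5311 mcg/mL = 341.2835 mL/hr
Volume infused so far = 341.2835 mL/hr × 0.4 hr = 136.5134 mL
Volume remaining = 273 − 136.5134 = 136.4866 mL
New rate:
Dose = 2.1 mcg/kg/min × 96.36364 kg = 202.3636 mcg/min
202.3636 mcg/min × 60 min/hr = 12141.82 mcg/hr
Rate = 12141.82 mcg/hr ÷ 135.5311 mcg/mL = 89.58693 mL/hr
Time remaining = 136.4866 mL ÷ 89.58693 mL/hr = 1.52351 hr

1.5 hours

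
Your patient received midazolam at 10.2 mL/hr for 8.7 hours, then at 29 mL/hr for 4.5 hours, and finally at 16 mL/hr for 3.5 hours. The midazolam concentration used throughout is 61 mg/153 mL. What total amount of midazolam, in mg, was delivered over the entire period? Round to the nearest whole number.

110 mg

Concentration = 61 mg ÷ 153 mL = 0.3986928 mg/mL
Stage 1: 10.2 mL/hr × 8.7 hr = 88.74 mL → 88.74 mL × 0.3986928 mg/mL = 35.38 mg
Stage 2: 29 mL/hr × 4.5 hr = 130.5 mL → 130.5 mL × 0.3986928 mg/mL = 52.02941 mg
Stage 3: 16 mL/hr × 3.5 hr = 56 mL → 56 mL × 0.3986928 mg/mL = 22.3268 mg
Total = 35.38 + 52.02941 + 22.3268 = 109.7362 mg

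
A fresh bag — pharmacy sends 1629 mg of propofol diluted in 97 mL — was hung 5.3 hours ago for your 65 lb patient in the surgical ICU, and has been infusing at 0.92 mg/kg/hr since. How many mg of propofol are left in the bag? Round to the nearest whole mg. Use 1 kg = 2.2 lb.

Weight = 65 lb ÷ 2.2 lb/kg = 29.54545 kg
Dose = 0.92 mg/kg/hr × 29.54545 kg = 27.18182 mg/hr
Concentration = 1629 mg ÷ 97 mL = 16.79381 mg/mL
Rate = 27.18182 mg/hr ÷ 16.79381 mg/mL = 1.618561 mL/hr
Volume infused = 1.618561 mL/hr × 5.3 hr = 8.578375 mL
Volume remaining = 97 − 8.578375 = 88.42163 mL
Drug remaining = 88.42163 mL × 16.79381 mg/mL = 1484.936 mg

1485 mg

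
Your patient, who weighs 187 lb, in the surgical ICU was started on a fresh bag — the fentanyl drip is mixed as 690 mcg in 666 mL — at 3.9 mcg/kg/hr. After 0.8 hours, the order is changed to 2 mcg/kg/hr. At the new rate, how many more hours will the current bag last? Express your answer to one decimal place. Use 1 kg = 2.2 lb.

2.5 hours

Initial rate:
Weight = 187 lb ÷ 2.2 lb/kg = 85 kg
Dose = 3.9 mcg/kg/hr × 85 kg = 331.5 mcg/hr
Concentration = 690 mcg ÷ 666 mL = 1.036036 mcg/mL
Rate = 331.5 mcg/hr ÷ 1.036036 mcg/mL = 319.9696 mL/hr
Volume infused so far = 319.9696 mL/hr × 0.8 hr = 255.9757 mL
Volume remaining = 666 − 255.9757 = 410.0243 mL
New rate:
Dose = 2 mcg/kg/hr × 85 kg = 170 mcg/hr
Rate = 170 mcg/hr ÷ 1.036036 mcg/mL = 164.087 mL/hr
Time remaining = 410.0243 mL ÷ 164.087 mL/hr = 2.498824 hr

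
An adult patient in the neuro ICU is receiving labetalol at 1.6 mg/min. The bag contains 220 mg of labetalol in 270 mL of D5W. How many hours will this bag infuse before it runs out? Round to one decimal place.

2.3 hours

1.6 mg/min × 60 min/hr = 96 mg/hr
Concentration = 220 mg ÷ 270 mL = 0.8148148 mg/mL
Rate = 96 mg/hr ÷ 0.8148148 mg/mL = 117.8182 mL/hr
Duration = 270 mL ÷ 117.8182 mL/hr = 2.291667 hr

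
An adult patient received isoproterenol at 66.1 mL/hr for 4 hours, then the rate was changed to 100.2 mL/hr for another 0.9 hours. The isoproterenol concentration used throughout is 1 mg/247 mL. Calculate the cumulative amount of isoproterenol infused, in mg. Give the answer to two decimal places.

Concentration = 1 mg ÷ 247 mL = 0.004048583 mg/mL
Stage 1: 66.1 mL/hr × 4 hr = 264.4 mL → 264.4 mL × 0.004048583 mg/mL = 1.070445 mg
Stage 2: 100.2 mL/hr × 0.9 hr = 90.18 mL → 90.18 mL × 0.004048583 mg/mL = 0.3651012 mg
Total = 1.070445 + 0.3651012 = 1.435547 mg

1.44 mg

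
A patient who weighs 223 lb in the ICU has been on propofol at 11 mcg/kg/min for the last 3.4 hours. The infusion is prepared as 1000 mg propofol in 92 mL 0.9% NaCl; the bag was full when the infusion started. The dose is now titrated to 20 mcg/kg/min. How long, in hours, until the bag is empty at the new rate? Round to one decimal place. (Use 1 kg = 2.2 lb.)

6.4 hours

Initial rate:
Weight = 223 lb ÷ 2.2 lb/kg = 101.3636 kg
Dose = 11 mcg/kg/min × 101.3636 kg = 1115 mcg/min
1115 mcg/min × 60 min/hr = 66900 mcg/hr
Concentration = 1000 mg ÷ 92 mL = 10.86957 mg/mL = 10869.57 mcg/mL
Rate = 66900 mcg/hr ÷ 10869.57 mcg/mL = 6.1548 mL/hr
Volume infused so far = 6.1548 mL/hr × 3.4 hr = 20.92632 mL
Volume remaining = 92 − 20.92632 = 71.07368 mL
New rate:
Dose = 20 mcg/kg/min × 101.3636 kg = 2027.273 mcg/min
2027.273 mcg/min × 60 min/hr = 121636.4 mcg/hr
Rate = 121636.4 mcg/hr ÷ 10869.57 mcg/mL = 11.19055 mL/hr
Time remaining = 71.07368 mL ÷ 11.19055 mL/hr = 6.351226 hr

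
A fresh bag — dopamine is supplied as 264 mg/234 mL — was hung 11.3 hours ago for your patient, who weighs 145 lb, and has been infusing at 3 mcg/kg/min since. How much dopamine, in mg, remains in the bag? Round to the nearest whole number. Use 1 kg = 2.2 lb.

130 mg

Weight = 145 lb ÷ 2.2 lb/kg = 65.90909 kg
Dose = 3 mcg/kg/min × 65.90909 kg = 197.7273 mcg/min
197.7273 mcg/min × 60 min/hr = 11863.64 mcg/hr
Concentration = 264 mg ÷ 234 mL = 1.128205 mg/mL = 1128.205 mcg/mL
Rate = 11863.64 mcg/hr ÷ 1128.205 mcg/mL = 10.5155 mL/hr
Volume infused = 10.5155 mL/hr × 11.3 hr = 118.8251 mL
Volume remaining = 234 − 118.8251 = 115.1749 mL
Drug remaining = 115.1749 mL × 1128.205 mcg/mL = 129940.9 mcg = 129.9409 mg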